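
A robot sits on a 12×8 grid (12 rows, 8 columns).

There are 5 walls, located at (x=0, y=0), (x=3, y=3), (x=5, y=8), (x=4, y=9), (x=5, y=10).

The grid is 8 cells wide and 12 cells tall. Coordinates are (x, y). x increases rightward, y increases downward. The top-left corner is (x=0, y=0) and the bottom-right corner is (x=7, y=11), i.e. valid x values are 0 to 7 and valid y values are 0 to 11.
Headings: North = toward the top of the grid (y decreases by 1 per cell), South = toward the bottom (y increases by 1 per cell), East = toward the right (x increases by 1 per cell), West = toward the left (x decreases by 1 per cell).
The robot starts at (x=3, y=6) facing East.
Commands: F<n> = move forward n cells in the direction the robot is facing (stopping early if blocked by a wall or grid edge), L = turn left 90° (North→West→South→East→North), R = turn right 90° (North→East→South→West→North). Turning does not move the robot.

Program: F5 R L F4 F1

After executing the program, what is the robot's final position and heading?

Start: (x=3, y=6), facing East
  F5: move forward 4/5 (blocked), now at (x=7, y=6)
  R: turn right, now facing South
  L: turn left, now facing East
  F4: move forward 0/4 (blocked), now at (x=7, y=6)
  F1: move forward 0/1 (blocked), now at (x=7, y=6)
Final: (x=7, y=6), facing East

Answer: Final position: (x=7, y=6), facing East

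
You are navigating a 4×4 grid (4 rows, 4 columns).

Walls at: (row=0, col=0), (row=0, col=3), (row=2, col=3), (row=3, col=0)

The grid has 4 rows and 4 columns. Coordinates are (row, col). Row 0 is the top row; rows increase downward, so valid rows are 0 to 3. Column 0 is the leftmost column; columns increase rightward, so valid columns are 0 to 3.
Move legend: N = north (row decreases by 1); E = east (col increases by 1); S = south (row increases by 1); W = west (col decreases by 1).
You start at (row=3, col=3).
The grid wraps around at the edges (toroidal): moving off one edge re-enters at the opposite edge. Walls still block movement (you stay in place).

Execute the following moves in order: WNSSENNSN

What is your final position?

Answer: Final position: (row=2, col=2)

Derivation:
Start: (row=3, col=3)
  W (west): (row=3, col=3) -> (row=3, col=2)
  N (north): (row=3, col=2) -> (row=2, col=2)
  S (south): (row=2, col=2) -> (row=3, col=2)
  S (south): (row=3, col=2) -> (row=0, col=2)
  E (east): blocked, stay at (row=0, col=2)
  N (north): (row=0, col=2) -> (row=3, col=2)
  N (north): (row=3, col=2) -> (row=2, col=2)
  S (south): (row=2, col=2) -> (row=3, col=2)
  N (north): (row=3, col=2) -> (row=2, col=2)
Final: (row=2, col=2)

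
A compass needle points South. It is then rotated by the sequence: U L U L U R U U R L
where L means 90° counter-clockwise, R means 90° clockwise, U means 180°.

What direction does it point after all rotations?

Start: South
  U (U-turn (180°)) -> North
  L (left (90° counter-clockwise)) -> West
  U (U-turn (180°)) -> East
  L (left (90° counter-clockwise)) -> North
  U (U-turn (180°)) -> South
  R (right (90° clockwise)) -> West
  U (U-turn (180°)) -> East
  U (U-turn (180°)) -> West
  R (right (90° clockwise)) -> North
  L (left (90° counter-clockwise)) -> West
Final: West

Answer: Final heading: West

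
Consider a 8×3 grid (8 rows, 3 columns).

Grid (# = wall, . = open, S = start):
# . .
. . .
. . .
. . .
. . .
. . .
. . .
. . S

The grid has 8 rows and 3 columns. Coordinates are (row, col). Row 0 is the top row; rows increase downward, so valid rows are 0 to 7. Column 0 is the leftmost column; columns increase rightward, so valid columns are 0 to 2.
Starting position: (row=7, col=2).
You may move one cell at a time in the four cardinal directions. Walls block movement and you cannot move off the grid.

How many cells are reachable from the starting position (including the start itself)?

BFS flood-fill from (row=7, col=2):
  Distance 0: (row=7, col=2)
  Distance 1: (row=6, col=2), (row=7, col=1)
  Distance 2: (row=5, col=2), (row=6, col=1), (row=7, col=0)
  Distance 3: (row=4, col=2), (row=5, col=1), (row=6, col=0)
  Distance 4: (row=3, col=2), (row=4, col=1), (row=5, col=0)
  Distance 5: (row=2, col=2), (row=3, col=1), (row=4, col=0)
  Distance 6: (row=1, col=2), (row=2, col=1), (row=3, col=0)
  Distance 7: (row=0, col=2), (row=1, col=1), (row=2, col=0)
  Distance 8: (row=0, col=1), (row=1, col=0)
Total reachable: 23 (grid has 23 open cells total)

Answer: Reachable cells: 23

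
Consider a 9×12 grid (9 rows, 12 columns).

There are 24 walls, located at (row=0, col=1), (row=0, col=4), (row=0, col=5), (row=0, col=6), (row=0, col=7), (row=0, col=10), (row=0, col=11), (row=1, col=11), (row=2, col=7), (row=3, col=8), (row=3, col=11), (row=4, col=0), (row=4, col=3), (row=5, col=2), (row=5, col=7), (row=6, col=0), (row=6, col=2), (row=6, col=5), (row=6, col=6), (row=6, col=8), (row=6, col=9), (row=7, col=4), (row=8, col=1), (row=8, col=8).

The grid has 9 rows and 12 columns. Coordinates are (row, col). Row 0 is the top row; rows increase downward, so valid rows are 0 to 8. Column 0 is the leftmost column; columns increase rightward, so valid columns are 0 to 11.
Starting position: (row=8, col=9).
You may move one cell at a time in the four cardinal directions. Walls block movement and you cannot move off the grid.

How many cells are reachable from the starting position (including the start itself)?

Answer: Reachable cells: 84

Derivation:
BFS flood-fill from (row=8, col=9):
  Distance 0: (row=8, col=9)
  Distance 1: (row=7, col=9), (row=8, col=10)
  Distance 2: (row=7, col=8), (row=7, col=10), (row=8, col=11)
  Distance 3: (row=6, col=10), (row=7, col=7), (row=7, col=11)
  Distance 4: (row=5, col=10), (row=6, col=7), (row=6, col=11), (row=7, col=6), (row=8, col=7)
  Distance 5: (row=4, col=10), (row=5, col=9), (row=5, col=11), (row=7, col=5), (row=8, col=6)
  Distance 6: (row=3, col=10), (row=4, col=9), (row=4, col=11), (row=5, col=8), (row=8, col=5)
  Distance 7: (row=2, col=10), (row=3, col=9), (row=4, col=8), (row=8, col=4)
  Distance 8: (row=1, col=10), (row=2, col=9), (row=2, col=11), (row=4, col=7), (row=8, col=3)
  Distance 9: (row=1, col=9), (row=2, col=8), (row=3, col=7), (row=4, col=6), (row=7, col=3), (row=8, col=2)
  Distance 10: (row=0, col=9), (row=1, col=8), (row=3, col=6), (row=4, col=5), (row=5, col=6), (row=6, col=3), (row=7, col=2)
  Distance 11: (row=0, col=8), (row=1, col=7), (row=2, col=6), (row=3, col=5), (row=4, col=4), (row=5, col=3), (row=5, col=5), (row=6, col=4), (row=7, col=1)
  Distance 12: (row=1, col=6), (row=2, col=5), (row=3, col=4), (row=5, col=4), (row=6, col=1), (row=7, col=0)
  Distance 13: (row=1, col=5), (row=2, col=4), (row=3, col=3), (row=5, col=1), (row=8, col=0)
  Distance 14: (row=1, col=4), (row=2, col=3), (row=3, col=2), (row=4, col=1), (row=5, col=0)
  Distance 15: (row=1, col=3), (row=2, col=2), (row=3, col=1), (row=4, col=2)
  Distance 16: (row=0, col=3), (row=1, col=2), (row=2, col=1), (row=3, col=0)
  Distance 17: (row=0, col=2), (row=1, col=1), (row=2, col=0)
  Distance 18: (row=1, col=0)
  Distance 19: (row=0, col=0)
Total reachable: 84 (grid has 84 open cells total)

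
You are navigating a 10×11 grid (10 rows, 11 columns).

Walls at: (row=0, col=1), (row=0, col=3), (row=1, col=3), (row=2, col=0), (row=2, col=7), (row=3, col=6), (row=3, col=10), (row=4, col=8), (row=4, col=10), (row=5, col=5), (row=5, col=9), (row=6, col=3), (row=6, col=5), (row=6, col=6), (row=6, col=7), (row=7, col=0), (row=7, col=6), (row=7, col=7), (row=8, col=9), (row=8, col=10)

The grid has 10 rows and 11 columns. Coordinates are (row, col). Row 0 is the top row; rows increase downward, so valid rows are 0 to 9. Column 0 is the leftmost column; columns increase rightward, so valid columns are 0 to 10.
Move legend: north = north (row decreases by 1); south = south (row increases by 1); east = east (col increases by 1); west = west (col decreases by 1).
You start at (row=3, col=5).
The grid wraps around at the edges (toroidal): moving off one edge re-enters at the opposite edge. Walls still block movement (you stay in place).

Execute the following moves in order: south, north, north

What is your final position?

Answer: Final position: (row=2, col=5)

Derivation:
Start: (row=3, col=5)
  south (south): (row=3, col=5) -> (row=4, col=5)
  north (north): (row=4, col=5) -> (row=3, col=5)
  north (north): (row=3, col=5) -> (row=2, col=5)
Final: (row=2, col=5)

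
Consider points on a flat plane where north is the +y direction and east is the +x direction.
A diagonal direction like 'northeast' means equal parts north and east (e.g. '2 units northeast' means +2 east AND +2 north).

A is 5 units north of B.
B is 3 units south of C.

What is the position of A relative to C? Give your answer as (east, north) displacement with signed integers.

Answer: A is at (east=0, north=2) relative to C.

Derivation:
Place C at the origin (east=0, north=0).
  B is 3 units south of C: delta (east=+0, north=-3); B at (east=0, north=-3).
  A is 5 units north of B: delta (east=+0, north=+5); A at (east=0, north=2).
Therefore A relative to C: (east=0, north=2).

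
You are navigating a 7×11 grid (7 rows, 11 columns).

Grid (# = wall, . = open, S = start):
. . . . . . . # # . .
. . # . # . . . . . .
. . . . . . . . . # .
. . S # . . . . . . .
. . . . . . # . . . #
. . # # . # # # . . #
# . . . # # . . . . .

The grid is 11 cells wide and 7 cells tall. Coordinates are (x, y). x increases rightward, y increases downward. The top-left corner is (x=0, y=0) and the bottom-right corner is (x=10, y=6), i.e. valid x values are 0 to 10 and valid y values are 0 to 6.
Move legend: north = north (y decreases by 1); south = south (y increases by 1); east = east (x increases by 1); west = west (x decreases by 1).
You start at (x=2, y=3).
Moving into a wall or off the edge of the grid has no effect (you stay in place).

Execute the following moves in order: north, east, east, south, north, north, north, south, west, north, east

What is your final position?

Answer: Final position: (x=5, y=2)

Derivation:
Start: (x=2, y=3)
  north (north): (x=2, y=3) -> (x=2, y=2)
  east (east): (x=2, y=2) -> (x=3, y=2)
  east (east): (x=3, y=2) -> (x=4, y=2)
  south (south): (x=4, y=2) -> (x=4, y=3)
  north (north): (x=4, y=3) -> (x=4, y=2)
  north (north): blocked, stay at (x=4, y=2)
  north (north): blocked, stay at (x=4, y=2)
  south (south): (x=4, y=2) -> (x=4, y=3)
  west (west): blocked, stay at (x=4, y=3)
  north (north): (x=4, y=3) -> (x=4, y=2)
  east (east): (x=4, y=2) -> (x=5, y=2)
Final: (x=5, y=2)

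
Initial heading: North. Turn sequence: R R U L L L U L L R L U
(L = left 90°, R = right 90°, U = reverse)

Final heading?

Start: North
  R (right (90° clockwise)) -> East
  R (right (90° clockwise)) -> South
  U (U-turn (180°)) -> North
  L (left (90° counter-clockwise)) -> West
  L (left (90° counter-clockwise)) -> South
  L (left (90° counter-clockwise)) -> East
  U (U-turn (180°)) -> West
  L (left (90° counter-clockwise)) -> South
  L (left (90° counter-clockwise)) -> East
  R (right (90° clockwise)) -> South
  L (left (90° counter-clockwise)) -> East
  U (U-turn (180°)) -> West
Final: West

Answer: Final heading: West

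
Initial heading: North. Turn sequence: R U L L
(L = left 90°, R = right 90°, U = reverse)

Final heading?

Start: North
  R (right (90° clockwise)) -> East
  U (U-turn (180°)) -> West
  L (left (90° counter-clockwise)) -> South
  L (left (90° counter-clockwise)) -> East
Final: East

Answer: Final heading: East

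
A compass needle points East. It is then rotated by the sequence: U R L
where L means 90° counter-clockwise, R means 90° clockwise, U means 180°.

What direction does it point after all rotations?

Start: East
  U (U-turn (180°)) -> West
  R (right (90° clockwise)) -> North
  L (left (90° counter-clockwise)) -> West
Final: West

Answer: Final heading: West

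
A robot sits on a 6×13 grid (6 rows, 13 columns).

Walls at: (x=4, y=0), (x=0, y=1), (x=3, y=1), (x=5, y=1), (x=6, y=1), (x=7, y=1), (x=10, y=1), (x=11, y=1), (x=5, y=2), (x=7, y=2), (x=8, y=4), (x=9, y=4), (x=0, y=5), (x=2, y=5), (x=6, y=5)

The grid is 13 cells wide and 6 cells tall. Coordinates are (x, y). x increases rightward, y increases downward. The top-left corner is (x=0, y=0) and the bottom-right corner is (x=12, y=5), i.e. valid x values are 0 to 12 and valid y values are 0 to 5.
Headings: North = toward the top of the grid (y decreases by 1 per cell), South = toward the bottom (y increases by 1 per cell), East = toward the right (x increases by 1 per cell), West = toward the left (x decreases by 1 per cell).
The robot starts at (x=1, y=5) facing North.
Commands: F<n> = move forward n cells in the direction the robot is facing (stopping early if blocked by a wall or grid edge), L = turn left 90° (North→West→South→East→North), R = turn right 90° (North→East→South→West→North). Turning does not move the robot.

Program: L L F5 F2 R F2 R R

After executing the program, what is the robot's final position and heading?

Start: (x=1, y=5), facing North
  L: turn left, now facing West
  L: turn left, now facing South
  F5: move forward 0/5 (blocked), now at (x=1, y=5)
  F2: move forward 0/2 (blocked), now at (x=1, y=5)
  R: turn right, now facing West
  F2: move forward 0/2 (blocked), now at (x=1, y=5)
  R: turn right, now facing North
  R: turn right, now facing East
Final: (x=1, y=5), facing East

Answer: Final position: (x=1, y=5), facing East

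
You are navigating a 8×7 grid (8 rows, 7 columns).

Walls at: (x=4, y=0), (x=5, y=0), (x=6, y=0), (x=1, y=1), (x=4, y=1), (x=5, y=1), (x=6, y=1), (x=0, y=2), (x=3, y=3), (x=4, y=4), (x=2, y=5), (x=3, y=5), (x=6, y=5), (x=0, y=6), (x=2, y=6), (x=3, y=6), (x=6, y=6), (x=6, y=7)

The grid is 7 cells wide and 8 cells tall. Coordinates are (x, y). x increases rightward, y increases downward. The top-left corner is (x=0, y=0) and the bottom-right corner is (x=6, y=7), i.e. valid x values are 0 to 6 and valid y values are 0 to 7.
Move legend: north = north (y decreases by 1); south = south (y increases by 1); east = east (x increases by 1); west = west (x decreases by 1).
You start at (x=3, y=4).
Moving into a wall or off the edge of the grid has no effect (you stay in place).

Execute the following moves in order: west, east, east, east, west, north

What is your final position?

Start: (x=3, y=4)
  west (west): (x=3, y=4) -> (x=2, y=4)
  east (east): (x=2, y=4) -> (x=3, y=4)
  east (east): blocked, stay at (x=3, y=4)
  east (east): blocked, stay at (x=3, y=4)
  west (west): (x=3, y=4) -> (x=2, y=4)
  north (north): (x=2, y=4) -> (x=2, y=3)
Final: (x=2, y=3)

Answer: Final position: (x=2, y=3)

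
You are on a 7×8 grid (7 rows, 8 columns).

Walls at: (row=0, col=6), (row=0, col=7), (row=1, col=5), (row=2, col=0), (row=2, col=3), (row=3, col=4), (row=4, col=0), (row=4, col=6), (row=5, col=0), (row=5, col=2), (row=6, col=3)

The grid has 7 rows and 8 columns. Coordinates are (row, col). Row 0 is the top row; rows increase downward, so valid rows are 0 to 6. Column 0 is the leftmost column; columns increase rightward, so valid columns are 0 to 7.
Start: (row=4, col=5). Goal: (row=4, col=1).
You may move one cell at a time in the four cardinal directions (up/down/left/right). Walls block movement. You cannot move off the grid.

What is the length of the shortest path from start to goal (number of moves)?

Answer: Shortest path length: 4

Derivation:
BFS from (row=4, col=5) until reaching (row=4, col=1):
  Distance 0: (row=4, col=5)
  Distance 1: (row=3, col=5), (row=4, col=4), (row=5, col=5)
  Distance 2: (row=2, col=5), (row=3, col=6), (row=4, col=3), (row=5, col=4), (row=5, col=6), (row=6, col=5)
  Distance 3: (row=2, col=4), (row=2, col=6), (row=3, col=3), (row=3, col=7), (row=4, col=2), (row=5, col=3), (row=5, col=7), (row=6, col=4), (row=6, col=6)
  Distance 4: (row=1, col=4), (row=1, col=6), (row=2, col=7), (row=3, col=2), (row=4, col=1), (row=4, col=7), (row=6, col=7)  <- goal reached here
One shortest path (4 moves): (row=4, col=5) -> (row=4, col=4) -> (row=4, col=3) -> (row=4, col=2) -> (row=4, col=1)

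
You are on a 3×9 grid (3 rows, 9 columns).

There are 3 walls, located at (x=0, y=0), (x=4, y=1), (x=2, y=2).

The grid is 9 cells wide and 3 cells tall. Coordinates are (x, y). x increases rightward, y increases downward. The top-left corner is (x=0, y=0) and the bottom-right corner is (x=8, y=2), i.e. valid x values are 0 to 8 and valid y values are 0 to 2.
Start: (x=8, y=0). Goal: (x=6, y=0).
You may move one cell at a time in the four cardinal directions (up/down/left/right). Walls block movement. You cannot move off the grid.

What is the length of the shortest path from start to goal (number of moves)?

Answer: Shortest path length: 2

Derivation:
BFS from (x=8, y=0) until reaching (x=6, y=0):
  Distance 0: (x=8, y=0)
  Distance 1: (x=7, y=0), (x=8, y=1)
  Distance 2: (x=6, y=0), (x=7, y=1), (x=8, y=2)  <- goal reached here
One shortest path (2 moves): (x=8, y=0) -> (x=7, y=0) -> (x=6, y=0)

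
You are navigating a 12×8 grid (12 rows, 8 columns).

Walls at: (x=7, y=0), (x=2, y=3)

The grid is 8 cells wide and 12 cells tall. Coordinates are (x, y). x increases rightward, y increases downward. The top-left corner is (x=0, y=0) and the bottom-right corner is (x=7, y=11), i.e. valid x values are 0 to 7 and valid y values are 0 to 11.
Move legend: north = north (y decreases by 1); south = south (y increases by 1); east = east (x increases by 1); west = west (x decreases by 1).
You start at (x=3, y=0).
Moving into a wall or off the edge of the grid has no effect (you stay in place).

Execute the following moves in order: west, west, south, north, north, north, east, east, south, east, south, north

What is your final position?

Answer: Final position: (x=4, y=1)

Derivation:
Start: (x=3, y=0)
  west (west): (x=3, y=0) -> (x=2, y=0)
  west (west): (x=2, y=0) -> (x=1, y=0)
  south (south): (x=1, y=0) -> (x=1, y=1)
  north (north): (x=1, y=1) -> (x=1, y=0)
  north (north): blocked, stay at (x=1, y=0)
  north (north): blocked, stay at (x=1, y=0)
  east (east): (x=1, y=0) -> (x=2, y=0)
  east (east): (x=2, y=0) -> (x=3, y=0)
  south (south): (x=3, y=0) -> (x=3, y=1)
  east (east): (x=3, y=1) -> (x=4, y=1)
  south (south): (x=4, y=1) -> (x=4, y=2)
  north (north): (x=4, y=2) -> (x=4, y=1)
Final: (x=4, y=1)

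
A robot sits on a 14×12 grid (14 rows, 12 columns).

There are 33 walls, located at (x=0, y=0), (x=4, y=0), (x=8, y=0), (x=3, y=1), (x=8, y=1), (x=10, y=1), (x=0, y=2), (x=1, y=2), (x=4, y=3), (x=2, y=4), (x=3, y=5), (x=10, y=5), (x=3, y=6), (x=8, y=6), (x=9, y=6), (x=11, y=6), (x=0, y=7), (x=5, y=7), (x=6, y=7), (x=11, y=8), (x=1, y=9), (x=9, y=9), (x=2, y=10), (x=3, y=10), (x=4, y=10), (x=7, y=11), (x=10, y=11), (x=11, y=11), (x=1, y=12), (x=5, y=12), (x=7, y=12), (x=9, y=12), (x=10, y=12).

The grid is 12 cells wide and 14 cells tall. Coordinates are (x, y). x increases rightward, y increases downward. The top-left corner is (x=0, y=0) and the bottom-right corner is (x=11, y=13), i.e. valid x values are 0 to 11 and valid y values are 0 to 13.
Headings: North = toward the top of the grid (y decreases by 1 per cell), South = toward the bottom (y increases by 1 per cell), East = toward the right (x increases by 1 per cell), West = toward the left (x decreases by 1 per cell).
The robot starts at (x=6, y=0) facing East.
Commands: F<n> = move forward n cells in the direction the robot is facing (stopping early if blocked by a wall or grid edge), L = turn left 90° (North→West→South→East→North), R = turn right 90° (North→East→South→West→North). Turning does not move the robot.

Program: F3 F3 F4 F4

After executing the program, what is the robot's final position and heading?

Start: (x=6, y=0), facing East
  F3: move forward 1/3 (blocked), now at (x=7, y=0)
  F3: move forward 0/3 (blocked), now at (x=7, y=0)
  F4: move forward 0/4 (blocked), now at (x=7, y=0)
  F4: move forward 0/4 (blocked), now at (x=7, y=0)
Final: (x=7, y=0), facing East

Answer: Final position: (x=7, y=0), facing East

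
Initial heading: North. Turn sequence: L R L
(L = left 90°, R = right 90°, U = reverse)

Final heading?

Start: North
  L (left (90° counter-clockwise)) -> West
  R (right (90° clockwise)) -> North
  L (left (90° counter-clockwise)) -> West
Final: West

Answer: Final heading: West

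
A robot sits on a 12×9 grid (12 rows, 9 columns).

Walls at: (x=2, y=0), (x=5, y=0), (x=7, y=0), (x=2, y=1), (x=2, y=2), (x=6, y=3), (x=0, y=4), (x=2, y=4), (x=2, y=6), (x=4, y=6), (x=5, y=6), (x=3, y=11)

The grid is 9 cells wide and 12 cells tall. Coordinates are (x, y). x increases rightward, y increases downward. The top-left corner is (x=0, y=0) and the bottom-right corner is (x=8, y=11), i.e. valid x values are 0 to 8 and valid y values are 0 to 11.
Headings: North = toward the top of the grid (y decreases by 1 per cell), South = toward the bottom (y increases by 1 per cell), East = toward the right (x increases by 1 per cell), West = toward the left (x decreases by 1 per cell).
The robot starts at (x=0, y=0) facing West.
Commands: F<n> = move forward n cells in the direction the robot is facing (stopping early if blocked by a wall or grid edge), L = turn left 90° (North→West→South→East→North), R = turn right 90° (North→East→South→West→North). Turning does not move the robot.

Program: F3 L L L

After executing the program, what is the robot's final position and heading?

Answer: Final position: (x=0, y=0), facing North

Derivation:
Start: (x=0, y=0), facing West
  F3: move forward 0/3 (blocked), now at (x=0, y=0)
  L: turn left, now facing South
  L: turn left, now facing East
  L: turn left, now facing North
Final: (x=0, y=0), facing North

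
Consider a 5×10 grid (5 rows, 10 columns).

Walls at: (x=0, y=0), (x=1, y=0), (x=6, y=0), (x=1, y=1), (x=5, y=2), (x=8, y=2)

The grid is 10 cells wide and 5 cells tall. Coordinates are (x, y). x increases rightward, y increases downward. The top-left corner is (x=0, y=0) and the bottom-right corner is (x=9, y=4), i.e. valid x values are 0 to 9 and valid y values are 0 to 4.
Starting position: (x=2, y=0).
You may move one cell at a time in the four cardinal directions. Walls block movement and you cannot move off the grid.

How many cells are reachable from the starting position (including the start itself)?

Answer: Reachable cells: 44

Derivation:
BFS flood-fill from (x=2, y=0):
  Distance 0: (x=2, y=0)
  Distance 1: (x=3, y=0), (x=2, y=1)
  Distance 2: (x=4, y=0), (x=3, y=1), (x=2, y=2)
  Distance 3: (x=5, y=0), (x=4, y=1), (x=1, y=2), (x=3, y=2), (x=2, y=3)
  Distance 4: (x=5, y=1), (x=0, y=2), (x=4, y=2), (x=1, y=3), (x=3, y=3), (x=2, y=4)
  Distance 5: (x=0, y=1), (x=6, y=1), (x=0, y=3), (x=4, y=3), (x=1, y=4), (x=3, y=4)
  Distance 6: (x=7, y=1), (x=6, y=2), (x=5, y=3), (x=0, y=4), (x=4, y=4)
  Distance 7: (x=7, y=0), (x=8, y=1), (x=7, y=2), (x=6, y=3), (x=5, y=4)
  Distance 8: (x=8, y=0), (x=9, y=1), (x=7, y=3), (x=6, y=4)
  Distance 9: (x=9, y=0), (x=9, y=2), (x=8, y=3), (x=7, y=4)
  Distance 10: (x=9, y=3), (x=8, y=4)
  Distance 11: (x=9, y=4)
Total reachable: 44 (grid has 44 open cells total)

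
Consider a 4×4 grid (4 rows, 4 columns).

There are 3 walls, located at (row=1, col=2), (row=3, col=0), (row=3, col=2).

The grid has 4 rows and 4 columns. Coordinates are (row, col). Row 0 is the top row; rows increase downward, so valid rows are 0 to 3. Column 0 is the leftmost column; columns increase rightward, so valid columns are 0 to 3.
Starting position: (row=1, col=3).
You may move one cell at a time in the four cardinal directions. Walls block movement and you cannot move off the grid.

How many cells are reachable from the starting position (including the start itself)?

Answer: Reachable cells: 13

Derivation:
BFS flood-fill from (row=1, col=3):
  Distance 0: (row=1, col=3)
  Distance 1: (row=0, col=3), (row=2, col=3)
  Distance 2: (row=0, col=2), (row=2, col=2), (row=3, col=3)
  Distance 3: (row=0, col=1), (row=2, col=1)
  Distance 4: (row=0, col=0), (row=1, col=1), (row=2, col=0), (row=3, col=1)
  Distance 5: (row=1, col=0)
Total reachable: 13 (grid has 13 open cells total)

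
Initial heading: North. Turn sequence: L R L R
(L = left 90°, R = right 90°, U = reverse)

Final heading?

Start: North
  L (left (90° counter-clockwise)) -> West
  R (right (90° clockwise)) -> North
  L (left (90° counter-clockwise)) -> West
  R (right (90° clockwise)) -> North
Final: North

Answer: Final heading: North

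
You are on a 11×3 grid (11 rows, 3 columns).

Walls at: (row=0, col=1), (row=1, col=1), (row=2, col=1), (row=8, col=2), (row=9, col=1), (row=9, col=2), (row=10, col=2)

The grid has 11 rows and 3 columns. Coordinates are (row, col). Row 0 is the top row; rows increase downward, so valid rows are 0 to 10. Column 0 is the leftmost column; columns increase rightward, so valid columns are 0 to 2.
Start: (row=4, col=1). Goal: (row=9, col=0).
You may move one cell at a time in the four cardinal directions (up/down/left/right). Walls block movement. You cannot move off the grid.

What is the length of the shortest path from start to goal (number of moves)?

Answer: Shortest path length: 6

Derivation:
BFS from (row=4, col=1) until reaching (row=9, col=0):
  Distance 0: (row=4, col=1)
  Distance 1: (row=3, col=1), (row=4, col=0), (row=4, col=2), (row=5, col=1)
  Distance 2: (row=3, col=0), (row=3, col=2), (row=5, col=0), (row=5, col=2), (row=6, col=1)
  Distance 3: (row=2, col=0), (row=2, col=2), (row=6, col=0), (row=6, col=2), (row=7, col=1)
  Distance 4: (row=1, col=0), (row=1, col=2), (row=7, col=0), (row=7, col=2), (row=8, col=1)
  Distance 5: (row=0, col=0), (row=0, col=2), (row=8, col=0)
  Distance 6: (row=9, col=0)  <- goal reached here
One shortest path (6 moves): (row=4, col=1) -> (row=4, col=0) -> (row=5, col=0) -> (row=6, col=0) -> (row=7, col=0) -> (row=8, col=0) -> (row=9, col=0)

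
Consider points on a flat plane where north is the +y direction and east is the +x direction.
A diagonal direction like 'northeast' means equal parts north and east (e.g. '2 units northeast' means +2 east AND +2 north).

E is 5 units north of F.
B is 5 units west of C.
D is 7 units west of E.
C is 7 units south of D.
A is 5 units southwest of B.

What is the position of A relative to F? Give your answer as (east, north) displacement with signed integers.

Answer: A is at (east=-17, north=-7) relative to F.

Derivation:
Place F at the origin (east=0, north=0).
  E is 5 units north of F: delta (east=+0, north=+5); E at (east=0, north=5).
  D is 7 units west of E: delta (east=-7, north=+0); D at (east=-7, north=5).
  C is 7 units south of D: delta (east=+0, north=-7); C at (east=-7, north=-2).
  B is 5 units west of C: delta (east=-5, north=+0); B at (east=-12, north=-2).
  A is 5 units southwest of B: delta (east=-5, north=-5); A at (east=-17, north=-7).
Therefore A relative to F: (east=-17, north=-7).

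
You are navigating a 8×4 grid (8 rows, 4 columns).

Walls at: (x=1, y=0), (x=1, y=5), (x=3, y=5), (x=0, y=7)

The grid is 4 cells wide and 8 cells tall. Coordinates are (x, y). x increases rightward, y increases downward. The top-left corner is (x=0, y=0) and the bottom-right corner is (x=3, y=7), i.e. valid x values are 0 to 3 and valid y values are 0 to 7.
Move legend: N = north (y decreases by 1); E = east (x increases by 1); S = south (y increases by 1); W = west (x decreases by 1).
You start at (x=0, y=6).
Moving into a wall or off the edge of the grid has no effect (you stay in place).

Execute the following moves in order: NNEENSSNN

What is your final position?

Start: (x=0, y=6)
  N (north): (x=0, y=6) -> (x=0, y=5)
  N (north): (x=0, y=5) -> (x=0, y=4)
  E (east): (x=0, y=4) -> (x=1, y=4)
  E (east): (x=1, y=4) -> (x=2, y=4)
  N (north): (x=2, y=4) -> (x=2, y=3)
  S (south): (x=2, y=3) -> (x=2, y=4)
  S (south): (x=2, y=4) -> (x=2, y=5)
  N (north): (x=2, y=5) -> (x=2, y=4)
  N (north): (x=2, y=4) -> (x=2, y=3)
Final: (x=2, y=3)

Answer: Final position: (x=2, y=3)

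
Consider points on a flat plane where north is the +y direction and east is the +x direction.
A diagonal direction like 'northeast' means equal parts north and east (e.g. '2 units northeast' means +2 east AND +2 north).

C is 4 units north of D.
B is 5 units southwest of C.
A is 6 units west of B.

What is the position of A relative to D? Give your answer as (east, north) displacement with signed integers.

Place D at the origin (east=0, north=0).
  C is 4 units north of D: delta (east=+0, north=+4); C at (east=0, north=4).
  B is 5 units southwest of C: delta (east=-5, north=-5); B at (east=-5, north=-1).
  A is 6 units west of B: delta (east=-6, north=+0); A at (east=-11, north=-1).
Therefore A relative to D: (east=-11, north=-1).

Answer: A is at (east=-11, north=-1) relative to D.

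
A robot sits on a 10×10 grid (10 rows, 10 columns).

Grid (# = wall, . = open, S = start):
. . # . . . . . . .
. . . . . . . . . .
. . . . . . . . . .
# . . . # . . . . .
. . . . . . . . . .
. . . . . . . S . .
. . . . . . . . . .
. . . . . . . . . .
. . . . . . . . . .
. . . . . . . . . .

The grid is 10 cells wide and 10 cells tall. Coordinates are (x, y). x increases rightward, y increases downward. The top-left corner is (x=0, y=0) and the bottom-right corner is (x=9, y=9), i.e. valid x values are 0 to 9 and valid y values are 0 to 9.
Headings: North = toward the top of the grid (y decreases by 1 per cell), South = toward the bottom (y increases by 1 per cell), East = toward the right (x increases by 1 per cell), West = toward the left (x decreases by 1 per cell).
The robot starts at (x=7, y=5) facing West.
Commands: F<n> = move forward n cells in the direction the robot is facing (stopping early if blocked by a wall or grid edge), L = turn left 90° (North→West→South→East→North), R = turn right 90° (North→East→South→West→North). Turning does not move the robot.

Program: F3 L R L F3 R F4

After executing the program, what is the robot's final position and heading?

Start: (x=7, y=5), facing West
  F3: move forward 3, now at (x=4, y=5)
  L: turn left, now facing South
  R: turn right, now facing West
  L: turn left, now facing South
  F3: move forward 3, now at (x=4, y=8)
  R: turn right, now facing West
  F4: move forward 4, now at (x=0, y=8)
Final: (x=0, y=8), facing West

Answer: Final position: (x=0, y=8), facing West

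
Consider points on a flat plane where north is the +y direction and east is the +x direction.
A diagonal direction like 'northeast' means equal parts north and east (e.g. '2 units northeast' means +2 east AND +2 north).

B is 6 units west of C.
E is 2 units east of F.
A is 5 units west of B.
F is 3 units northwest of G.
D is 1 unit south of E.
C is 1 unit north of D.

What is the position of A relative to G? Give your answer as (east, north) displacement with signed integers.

Place G at the origin (east=0, north=0).
  F is 3 units northwest of G: delta (east=-3, north=+3); F at (east=-3, north=3).
  E is 2 units east of F: delta (east=+2, north=+0); E at (east=-1, north=3).
  D is 1 unit south of E: delta (east=+0, north=-1); D at (east=-1, north=2).
  C is 1 unit north of D: delta (east=+0, north=+1); C at (east=-1, north=3).
  B is 6 units west of C: delta (east=-6, north=+0); B at (east=-7, north=3).
  A is 5 units west of B: delta (east=-5, north=+0); A at (east=-12, north=3).
Therefore A relative to G: (east=-12, north=3).

Answer: A is at (east=-12, north=3) relative to G.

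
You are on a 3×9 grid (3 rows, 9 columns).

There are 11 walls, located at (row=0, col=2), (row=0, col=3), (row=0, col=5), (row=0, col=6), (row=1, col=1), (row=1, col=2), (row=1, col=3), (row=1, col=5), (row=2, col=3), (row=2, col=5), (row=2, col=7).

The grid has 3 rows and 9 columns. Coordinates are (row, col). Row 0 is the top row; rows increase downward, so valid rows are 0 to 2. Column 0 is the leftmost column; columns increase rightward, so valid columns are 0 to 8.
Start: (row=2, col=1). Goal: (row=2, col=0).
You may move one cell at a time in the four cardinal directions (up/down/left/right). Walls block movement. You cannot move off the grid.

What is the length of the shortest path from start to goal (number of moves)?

Answer: Shortest path length: 1

Derivation:
BFS from (row=2, col=1) until reaching (row=2, col=0):
  Distance 0: (row=2, col=1)
  Distance 1: (row=2, col=0), (row=2, col=2)  <- goal reached here
One shortest path (1 moves): (row=2, col=1) -> (row=2, col=0)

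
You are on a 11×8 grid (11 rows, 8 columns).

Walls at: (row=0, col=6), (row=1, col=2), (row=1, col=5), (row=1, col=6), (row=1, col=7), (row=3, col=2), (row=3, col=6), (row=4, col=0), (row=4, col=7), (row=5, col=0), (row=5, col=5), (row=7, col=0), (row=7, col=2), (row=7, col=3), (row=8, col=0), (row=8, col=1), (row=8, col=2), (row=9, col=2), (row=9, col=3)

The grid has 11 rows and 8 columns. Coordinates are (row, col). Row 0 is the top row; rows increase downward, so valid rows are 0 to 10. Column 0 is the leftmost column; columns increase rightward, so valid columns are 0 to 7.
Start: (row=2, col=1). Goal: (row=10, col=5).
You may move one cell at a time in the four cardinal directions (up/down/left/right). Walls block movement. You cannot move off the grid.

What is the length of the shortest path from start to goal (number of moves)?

Answer: Shortest path length: 12

Derivation:
BFS from (row=2, col=1) until reaching (row=10, col=5):
  Distance 0: (row=2, col=1)
  Distance 1: (row=1, col=1), (row=2, col=0), (row=2, col=2), (row=3, col=1)
  Distance 2: (row=0, col=1), (row=1, col=0), (row=2, col=3), (row=3, col=0), (row=4, col=1)
  Distance 3: (row=0, col=0), (row=0, col=2), (row=1, col=3), (row=2, col=4), (row=3, col=3), (row=4, col=2), (row=5, col=1)
  Distance 4: (row=0, col=3), (row=1, col=4), (row=2, col=5), (row=3, col=4), (row=4, col=3), (row=5, col=2), (row=6, col=1)
  Distance 5: (row=0, col=4), (row=2, col=6), (row=3, col=5), (row=4, col=4), (row=5, col=3), (row=6, col=0), (row=6, col=2), (row=7, col=1)
  Distance 6: (row=0, col=5), (row=2, col=7), (row=4, col=5), (row=5, col=4), (row=6, col=3)
  Distance 7: (row=3, col=7), (row=4, col=6), (row=6, col=4)
  Distance 8: (row=5, col=6), (row=6, col=5), (row=7, col=4)
  Distance 9: (row=5, col=7), (row=6, col=6), (row=7, col=5), (row=8, col=4)
  Distance 10: (row=6, col=7), (row=7, col=6), (row=8, col=3), (row=8, col=5), (row=9, col=4)
  Distance 11: (row=7, col=7), (row=8, col=6), (row=9, col=5), (row=10, col=4)
  Distance 12: (row=8, col=7), (row=9, col=6), (row=10, col=3), (row=10, col=5)  <- goal reached here
One shortest path (12 moves): (row=2, col=1) -> (row=2, col=2) -> (row=2, col=3) -> (row=2, col=4) -> (row=3, col=4) -> (row=4, col=4) -> (row=5, col=4) -> (row=6, col=4) -> (row=6, col=5) -> (row=7, col=5) -> (row=8, col=5) -> (row=9, col=5) -> (row=10, col=5)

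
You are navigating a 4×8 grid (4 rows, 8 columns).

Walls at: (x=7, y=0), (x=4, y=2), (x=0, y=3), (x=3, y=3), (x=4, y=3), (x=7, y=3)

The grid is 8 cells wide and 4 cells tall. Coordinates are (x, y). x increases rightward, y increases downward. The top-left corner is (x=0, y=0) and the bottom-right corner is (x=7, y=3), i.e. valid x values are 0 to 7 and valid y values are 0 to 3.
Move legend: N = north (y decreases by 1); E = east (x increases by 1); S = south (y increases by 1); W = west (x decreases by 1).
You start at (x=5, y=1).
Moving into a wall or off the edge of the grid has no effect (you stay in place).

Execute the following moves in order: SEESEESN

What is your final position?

Start: (x=5, y=1)
  S (south): (x=5, y=1) -> (x=5, y=2)
  E (east): (x=5, y=2) -> (x=6, y=2)
  E (east): (x=6, y=2) -> (x=7, y=2)
  S (south): blocked, stay at (x=7, y=2)
  E (east): blocked, stay at (x=7, y=2)
  E (east): blocked, stay at (x=7, y=2)
  S (south): blocked, stay at (x=7, y=2)
  N (north): (x=7, y=2) -> (x=7, y=1)
Final: (x=7, y=1)

Answer: Final position: (x=7, y=1)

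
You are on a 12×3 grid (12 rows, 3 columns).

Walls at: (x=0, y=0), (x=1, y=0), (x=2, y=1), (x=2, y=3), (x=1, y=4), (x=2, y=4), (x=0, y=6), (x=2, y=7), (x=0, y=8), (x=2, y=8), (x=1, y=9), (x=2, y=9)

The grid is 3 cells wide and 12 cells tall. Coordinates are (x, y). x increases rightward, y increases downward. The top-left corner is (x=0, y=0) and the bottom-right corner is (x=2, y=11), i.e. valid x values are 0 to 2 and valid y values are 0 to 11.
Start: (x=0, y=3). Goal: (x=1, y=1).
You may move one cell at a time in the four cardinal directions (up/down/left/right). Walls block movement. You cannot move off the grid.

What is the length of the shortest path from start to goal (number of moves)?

BFS from (x=0, y=3) until reaching (x=1, y=1):
  Distance 0: (x=0, y=3)
  Distance 1: (x=0, y=2), (x=1, y=3), (x=0, y=4)
  Distance 2: (x=0, y=1), (x=1, y=2), (x=0, y=5)
  Distance 3: (x=1, y=1), (x=2, y=2), (x=1, y=5)  <- goal reached here
One shortest path (3 moves): (x=0, y=3) -> (x=1, y=3) -> (x=1, y=2) -> (x=1, y=1)

Answer: Shortest path length: 3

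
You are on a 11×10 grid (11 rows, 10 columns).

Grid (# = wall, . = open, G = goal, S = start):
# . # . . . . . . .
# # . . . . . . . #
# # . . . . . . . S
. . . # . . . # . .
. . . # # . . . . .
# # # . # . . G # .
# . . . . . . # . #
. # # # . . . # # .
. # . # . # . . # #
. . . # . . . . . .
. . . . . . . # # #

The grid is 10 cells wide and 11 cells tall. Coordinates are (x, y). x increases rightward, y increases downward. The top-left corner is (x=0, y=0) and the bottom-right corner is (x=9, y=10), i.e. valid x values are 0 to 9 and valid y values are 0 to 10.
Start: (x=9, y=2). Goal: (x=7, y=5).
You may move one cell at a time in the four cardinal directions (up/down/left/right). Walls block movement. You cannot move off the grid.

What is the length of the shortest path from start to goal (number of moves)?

Answer: Shortest path length: 5

Derivation:
BFS from (x=9, y=2) until reaching (x=7, y=5):
  Distance 0: (x=9, y=2)
  Distance 1: (x=8, y=2), (x=9, y=3)
  Distance 2: (x=8, y=1), (x=7, y=2), (x=8, y=3), (x=9, y=4)
  Distance 3: (x=8, y=0), (x=7, y=1), (x=6, y=2), (x=8, y=4), (x=9, y=5)
  Distance 4: (x=7, y=0), (x=9, y=0), (x=6, y=1), (x=5, y=2), (x=6, y=3), (x=7, y=4)
  Distance 5: (x=6, y=0), (x=5, y=1), (x=4, y=2), (x=5, y=3), (x=6, y=4), (x=7, y=5)  <- goal reached here
One shortest path (5 moves): (x=9, y=2) -> (x=8, y=2) -> (x=8, y=3) -> (x=8, y=4) -> (x=7, y=4) -> (x=7, y=5)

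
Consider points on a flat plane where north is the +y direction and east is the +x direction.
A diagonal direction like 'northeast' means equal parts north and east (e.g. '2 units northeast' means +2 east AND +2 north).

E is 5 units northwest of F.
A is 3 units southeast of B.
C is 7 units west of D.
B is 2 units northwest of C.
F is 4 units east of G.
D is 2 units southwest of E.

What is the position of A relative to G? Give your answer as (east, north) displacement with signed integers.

Place G at the origin (east=0, north=0).
  F is 4 units east of G: delta (east=+4, north=+0); F at (east=4, north=0).
  E is 5 units northwest of F: delta (east=-5, north=+5); E at (east=-1, north=5).
  D is 2 units southwest of E: delta (east=-2, north=-2); D at (east=-3, north=3).
  C is 7 units west of D: delta (east=-7, north=+0); C at (east=-10, north=3).
  B is 2 units northwest of C: delta (east=-2, north=+2); B at (east=-12, north=5).
  A is 3 units southeast of B: delta (east=+3, north=-3); A at (east=-9, north=2).
Therefore A relative to G: (east=-9, north=2).

Answer: A is at (east=-9, north=2) relative to G.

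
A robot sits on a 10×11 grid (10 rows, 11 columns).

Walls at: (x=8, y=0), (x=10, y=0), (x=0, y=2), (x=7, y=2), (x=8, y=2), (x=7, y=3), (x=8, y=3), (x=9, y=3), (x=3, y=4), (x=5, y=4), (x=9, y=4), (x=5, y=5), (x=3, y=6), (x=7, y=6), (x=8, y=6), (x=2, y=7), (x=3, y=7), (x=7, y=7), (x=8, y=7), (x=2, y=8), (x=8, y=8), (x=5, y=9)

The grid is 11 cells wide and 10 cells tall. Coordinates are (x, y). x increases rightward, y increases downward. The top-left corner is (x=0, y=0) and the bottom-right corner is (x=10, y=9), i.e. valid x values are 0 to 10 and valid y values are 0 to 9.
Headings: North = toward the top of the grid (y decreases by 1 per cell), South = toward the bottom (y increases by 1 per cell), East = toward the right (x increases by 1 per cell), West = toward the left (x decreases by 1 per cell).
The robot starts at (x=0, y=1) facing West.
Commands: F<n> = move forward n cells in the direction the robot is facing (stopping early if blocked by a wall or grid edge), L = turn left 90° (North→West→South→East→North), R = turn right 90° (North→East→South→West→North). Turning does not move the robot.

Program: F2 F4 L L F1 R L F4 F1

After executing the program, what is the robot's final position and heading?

Answer: Final position: (x=6, y=1), facing East

Derivation:
Start: (x=0, y=1), facing West
  F2: move forward 0/2 (blocked), now at (x=0, y=1)
  F4: move forward 0/4 (blocked), now at (x=0, y=1)
  L: turn left, now facing South
  L: turn left, now facing East
  F1: move forward 1, now at (x=1, y=1)
  R: turn right, now facing South
  L: turn left, now facing East
  F4: move forward 4, now at (x=5, y=1)
  F1: move forward 1, now at (x=6, y=1)
Final: (x=6, y=1), facing East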